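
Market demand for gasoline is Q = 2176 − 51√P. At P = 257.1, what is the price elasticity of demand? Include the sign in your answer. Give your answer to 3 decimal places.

-0.301

At P = 257.1, Q = 1358.249.
dQ/dP = −51/(2√P) = -1.590.
ε = (dQ/dP)(P/Q) = (-1.590)(257.1/1358.249).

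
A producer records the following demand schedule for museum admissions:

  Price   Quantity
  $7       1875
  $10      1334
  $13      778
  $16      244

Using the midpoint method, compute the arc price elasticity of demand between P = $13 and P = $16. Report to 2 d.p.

At P = 13, Q = 778; at P = 16, Q = 244.
ΔQ = -534, ΔP = 3. Midpoints: P̄ = 14.50, Q̄ = 511.0.
ε = (ΔQ/ΔP)(P̄/Q̄) = (-534/3)(14.50/511.0).

-5.05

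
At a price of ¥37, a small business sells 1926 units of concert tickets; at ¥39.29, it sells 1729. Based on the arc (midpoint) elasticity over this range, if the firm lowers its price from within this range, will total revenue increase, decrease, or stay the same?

increase

Arc ε = (-197/2.29)(38.14/1827.5) ≈ -1.796.
|ε| = 1.80 > 1, so demand is elastic. A price cut therefore raises total revenue.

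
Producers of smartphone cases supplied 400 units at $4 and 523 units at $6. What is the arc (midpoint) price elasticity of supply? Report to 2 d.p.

0.67

ΔQ = 523 − 400 = 123; ΔP = 6 − 4 = 2.
Midpoints: P̄ = 5.00, Q̄ = 461.5.
ε_s = (ΔQ/ΔP)(P̄/Q̄) = (123/2)(5.00/461.5).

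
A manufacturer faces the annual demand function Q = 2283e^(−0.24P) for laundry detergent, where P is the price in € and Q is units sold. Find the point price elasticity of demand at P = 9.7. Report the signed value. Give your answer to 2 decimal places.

At P = 9.7, Q = 222.571.
dQ/dP = −0.24·2283e^(−0.24P) = −0.24Q = -53.417.
ε = (dQ/dP)(P/Q) = (-53.417)(9.7/222.571).

-2.33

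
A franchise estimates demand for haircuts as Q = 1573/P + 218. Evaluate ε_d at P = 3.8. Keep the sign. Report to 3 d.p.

-0.655

At P = 3.8, Q = 631.947.
dQ/dP = −1573/P² = -108.934.
ε = (dQ/dP)(P/Q) = (-108.934)(3.8/631.947).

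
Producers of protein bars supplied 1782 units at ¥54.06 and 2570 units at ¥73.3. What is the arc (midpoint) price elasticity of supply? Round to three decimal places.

1.199

ΔQ = 2570 − 1782 = 788; ΔP = 73.3 − 54.06 = 19.24.
Midpoints: P̄ = 63.68, Q̄ = 2176.0.
ε_s = (ΔQ/ΔP)(P̄/Q̄) = (788/19.24)(63.68/2176.0).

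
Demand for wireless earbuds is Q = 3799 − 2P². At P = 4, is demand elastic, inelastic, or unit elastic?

inelastic

Q = 3767, dQ/dP = -16.
ε = (dQ/dP)(P/Q) ≈ -0.017.
|ε| = 0.02 < 1.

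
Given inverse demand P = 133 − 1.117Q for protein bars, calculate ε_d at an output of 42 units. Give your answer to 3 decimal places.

-1.835

At Q = 42, P = 133 − 1.117(42) = 86.09.
dP/dQ = −1.117, so dQ/dP = 1/(−1.117) = -0.895.
ε = (dQ/dP)(P/Q) = (-0.895)(86.09/42).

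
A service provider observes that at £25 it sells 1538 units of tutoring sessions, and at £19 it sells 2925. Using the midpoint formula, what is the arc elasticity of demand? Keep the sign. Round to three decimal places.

ΔQ = 2925 − 1538 = 1387; ΔP = 19 − 25 = -6.
Midpoints: P̄ = 22.00, Q̄ = 2231.5.
ε = (ΔQ/ΔP)(P̄/Q̄) = (1387/-6)(22.00/2231.5).

-2.279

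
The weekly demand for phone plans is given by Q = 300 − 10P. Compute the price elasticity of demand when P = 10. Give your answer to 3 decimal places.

-0.500

At P = 10, Q = 200.
dQ/dP = −10.
ε = (dQ/dP)(P/Q) = (-10)(10/200).
|ε| < 1, so demand is inelastic at this price.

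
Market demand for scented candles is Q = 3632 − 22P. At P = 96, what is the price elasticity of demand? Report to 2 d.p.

At P = 96, Q = 1520.
dQ/dP = −22.
ε = (dQ/dP)(P/Q) = (-22)(96/1520).
|ε| > 1, so demand is elastic at this price.

-1.39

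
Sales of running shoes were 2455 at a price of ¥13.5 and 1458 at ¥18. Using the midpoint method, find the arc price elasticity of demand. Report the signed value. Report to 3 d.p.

ΔQ = 1458 − 2455 = -997; ΔP = 18 − 13.5 = 4.5.
Midpoints: P̄ = 15.75, Q̄ = 1956.5.
ε = (ΔQ/ΔP)(P̄/Q̄) = (-997/4.5)(15.75/1956.5).

-1.784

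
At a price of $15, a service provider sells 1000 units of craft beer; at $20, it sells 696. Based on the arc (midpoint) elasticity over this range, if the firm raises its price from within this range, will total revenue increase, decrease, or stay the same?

decrease

Arc ε = (-304/5)(17.50/848.0) ≈ -1.255.
|ε| = 1.25 > 1, so demand is elastic. A price rise therefore reduces total revenue.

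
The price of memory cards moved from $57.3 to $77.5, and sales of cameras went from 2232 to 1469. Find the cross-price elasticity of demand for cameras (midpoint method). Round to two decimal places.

-1.38

ΔQ_x = 1469 − 2232 = -763; ΔP_y = 77.5 − 57.3 = 20.2.
Midpoints: P̄_y = 67.40, Q̄_x = 1850.5.
ε_xy = (ΔQ_x/ΔP_y)(P̄_y/Q̄_x) = (-763/20.2)(67.40/1850.5).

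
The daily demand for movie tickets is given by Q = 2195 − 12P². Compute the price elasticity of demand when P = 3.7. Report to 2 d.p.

-0.16

At P = 3.7, Q = 2030.720.
dQ/dP = −24P = -88.800.
ε = (dQ/dP)(P/Q) = (-88.800)(3.7/2030.720).
|ε| < 1, so demand is inelastic at this price.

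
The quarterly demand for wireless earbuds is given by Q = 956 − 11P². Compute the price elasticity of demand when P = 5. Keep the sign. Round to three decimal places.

At P = 5, Q = 681.
dQ/dP = −22P = -110.
ε = (dQ/dP)(P/Q) = (-110)(5/681).
|ε| < 1, so demand is inelastic at this price.

-0.808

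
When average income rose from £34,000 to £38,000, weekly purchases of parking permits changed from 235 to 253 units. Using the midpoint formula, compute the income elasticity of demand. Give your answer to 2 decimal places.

0.66

ΔQ = 18, ΔI = 4000. Midpoints: Ī = 36,000, Q̄ = 244.0.
ε_I = (ΔQ/ΔI)(Ī/Q̄) = (18/4000)(36000/244.0).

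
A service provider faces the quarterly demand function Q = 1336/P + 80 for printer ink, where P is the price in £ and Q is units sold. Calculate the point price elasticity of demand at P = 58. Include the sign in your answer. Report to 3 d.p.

-0.224

At P = 58, Q = 103.034.
dQ/dP = −1336/P² = -0.397.
ε = (dQ/dP)(P/Q) = (-0.397)(58/103.034).
|ε| < 1, so demand is inelastic at this price.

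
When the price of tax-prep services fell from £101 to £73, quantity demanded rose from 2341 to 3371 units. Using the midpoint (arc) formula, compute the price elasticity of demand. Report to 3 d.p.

ΔQ = 3371 − 2341 = 1030; ΔP = 73 − 101 = -28.
Midpoints: P̄ = 87.00, Q̄ = 2856.0.
ε = (ΔQ/ΔP)(P̄/Q̄) = (1030/-28)(87.00/2856.0).

-1.121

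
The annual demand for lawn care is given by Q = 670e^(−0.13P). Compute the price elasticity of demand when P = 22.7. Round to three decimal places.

At P = 22.7, Q = 35.033.
dQ/dP = −0.13·670e^(−0.13P) = −0.13Q = -4.554.
ε = (dQ/dP)(P/Q) = (-4.554)(22.7/35.033).

-2.951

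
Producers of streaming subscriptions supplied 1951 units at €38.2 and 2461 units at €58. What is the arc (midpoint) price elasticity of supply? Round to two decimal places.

ΔQ = 2461 − 1951 = 510; ΔP = 58 − 38.2 = 19.8.
Midpoints: P̄ = 48.10, Q̄ = 2206.0.
ε_s = (ΔQ/ΔP)(P̄/Q̄) = (510/19.8)(48.10/2206.0).

0.56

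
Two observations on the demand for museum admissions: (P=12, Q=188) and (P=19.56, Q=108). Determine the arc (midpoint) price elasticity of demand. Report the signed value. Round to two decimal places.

-1.13

ΔQ = 108 − 188 = -80; ΔP = 19.56 − 12 = 7.56.
Midpoints: P̄ = 15.78, Q̄ = 148.0.
ε = (ΔQ/ΔP)(P̄/Q̄) = (-80/7.56)(15.78/148.0).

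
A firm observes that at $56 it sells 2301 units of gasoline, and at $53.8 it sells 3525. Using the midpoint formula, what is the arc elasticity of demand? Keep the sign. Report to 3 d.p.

-10.486

ΔQ = 3525 − 2301 = 1224; ΔP = 53.8 − 56 = -2.2.
Midpoints: P̄ = 54.90, Q̄ = 2913.0.
ε = (ΔQ/ΔP)(P̄/Q̄) = (1224/-2.2)(54.90/2913.0).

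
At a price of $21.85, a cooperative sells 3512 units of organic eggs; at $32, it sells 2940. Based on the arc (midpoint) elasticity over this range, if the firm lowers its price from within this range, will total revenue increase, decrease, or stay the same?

Arc ε = (-572/10.15)(26.93/3226.0) ≈ -0.470.
|ε| = 0.47 < 1, so demand is inelastic. A price cut therefore reduces total revenue.

decrease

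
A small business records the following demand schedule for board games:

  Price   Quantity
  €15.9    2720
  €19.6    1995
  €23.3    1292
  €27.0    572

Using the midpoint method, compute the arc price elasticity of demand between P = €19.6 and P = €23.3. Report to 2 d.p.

-2.48

At P = 19.6, Q = 1995; at P = 23.3, Q = 1292.
ΔQ = -703, ΔP = 3.7. Midpoints: P̄ = 21.45, Q̄ = 1643.5.
ε = (ΔQ/ΔP)(P̄/Q̄) = (-703/3.7)(21.45/1643.5).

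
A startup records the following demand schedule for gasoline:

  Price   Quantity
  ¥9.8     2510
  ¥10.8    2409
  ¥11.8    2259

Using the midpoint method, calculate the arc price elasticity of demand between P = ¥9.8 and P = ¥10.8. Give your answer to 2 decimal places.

-0.42

At P = 9.8, Q = 2510; at P = 10.8, Q = 2409.
ΔQ = -101, ΔP = 1.0. Midpoints: P̄ = 10.30, Q̄ = 2459.5.
ε = (ΔQ/ΔP)(P̄/Q̄) = (-101/1.0)(10.30/2459.5).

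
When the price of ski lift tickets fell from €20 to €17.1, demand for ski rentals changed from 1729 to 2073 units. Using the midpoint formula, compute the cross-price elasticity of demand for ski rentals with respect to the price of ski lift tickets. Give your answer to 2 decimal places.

-1.16

ΔQ_x = 2073 − 1729 = 344; ΔP_y = 17.1 − 20 = -2.9.
Midpoints: P̄_y = 18.55, Q̄_x = 1901.0.
ε_xy = (ΔQ_x/ΔP_y)(P̄_y/Q̄_x) = (344/-2.9)(18.55/1901.0).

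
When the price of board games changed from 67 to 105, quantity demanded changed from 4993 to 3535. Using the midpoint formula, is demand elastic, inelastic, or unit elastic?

inelastic

Arc ε ≈ -0.774.
|ε| = 0.77 < 1.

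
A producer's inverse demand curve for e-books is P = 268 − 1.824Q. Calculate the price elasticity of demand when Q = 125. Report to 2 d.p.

-0.18

At Q = 125, P = 268 − 1.824(125) = 40.00.
dP/dQ = −1.824, so dQ/dP = 1/(−1.824) = -0.548.
ε = (dQ/dP)(P/Q) = (-0.548)(40.00/125).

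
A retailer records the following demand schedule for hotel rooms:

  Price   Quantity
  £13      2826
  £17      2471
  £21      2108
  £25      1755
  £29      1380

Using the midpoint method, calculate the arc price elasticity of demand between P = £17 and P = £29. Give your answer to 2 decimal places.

At P = 17, Q = 2471; at P = 29, Q = 1380.
ΔQ = -1091, ΔP = 12. Midpoints: P̄ = 23.00, Q̄ = 1925.5.
ε = (ΔQ/ΔP)(P̄/Q̄) = (-1091/12)(23.00/1925.5).

-1.09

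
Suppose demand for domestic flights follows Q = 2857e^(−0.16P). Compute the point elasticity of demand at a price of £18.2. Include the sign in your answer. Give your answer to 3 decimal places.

-2.912

At P = 18.2, Q = 155.326.
dQ/dP = −0.16·2857e^(−0.16P) = −0.16Q = -24.852.
ε = (dQ/dP)(P/Q) = (-24.852)(18.2/155.326).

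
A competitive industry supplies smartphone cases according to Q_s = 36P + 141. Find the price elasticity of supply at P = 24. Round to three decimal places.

At P = 24, Q_s = 1005.
dQ_s/dP = 36.
ε_s = (dQ_s/dP)(P/Q_s) = (36)(24/1005).

0.860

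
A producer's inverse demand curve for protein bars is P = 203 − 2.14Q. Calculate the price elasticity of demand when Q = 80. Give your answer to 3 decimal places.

At Q = 80, P = 203 − 2.14(80) = 31.80.
dP/dQ = −2.14, so dQ/dP = 1/(−2.14) = -0.467.
ε = (dQ/dP)(P/Q) = (-0.467)(31.80/80).

-0.186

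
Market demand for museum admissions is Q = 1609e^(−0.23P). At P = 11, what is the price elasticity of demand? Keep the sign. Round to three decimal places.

At P = 11, Q = 128.171.
dQ/dP = −0.23·1609e^(−0.23P) = −0.23Q = -29.479.
ε = (dQ/dP)(P/Q) = (-29.479)(11/128.171).

-2.530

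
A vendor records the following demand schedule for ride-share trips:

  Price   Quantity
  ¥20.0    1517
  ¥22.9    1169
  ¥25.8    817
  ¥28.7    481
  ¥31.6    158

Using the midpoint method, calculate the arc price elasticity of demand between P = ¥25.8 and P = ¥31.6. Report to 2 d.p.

At P = 25.8, Q = 817; at P = 31.6, Q = 158.
ΔQ = -659, ΔP = 5.8. Midpoints: P̄ = 28.70, Q̄ = 487.5.
ε = (ΔQ/ΔP)(P̄/Q̄) = (-659/5.8)(28.70/487.5).

-6.69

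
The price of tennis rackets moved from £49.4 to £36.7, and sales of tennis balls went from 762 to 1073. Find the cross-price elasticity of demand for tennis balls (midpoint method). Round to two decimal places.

-1.15

ΔQ_x = 1073 − 762 = 311; ΔP_y = 36.7 − 49.4 = -12.7.
Midpoints: P̄_y = 43.05, Q̄_x = 917.5.
ε_xy = (ΔQ_x/ΔP_y)(P̄_y/Q̄_x) = (311/-12.7)(43.05/917.5).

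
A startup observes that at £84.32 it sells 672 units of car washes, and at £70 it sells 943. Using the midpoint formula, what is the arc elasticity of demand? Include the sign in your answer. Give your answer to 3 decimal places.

ΔQ = 943 − 672 = 271; ΔP = 70 − 84.32 = -14.32.
Midpoints: P̄ = 77.16, Q̄ = 807.5.
ε = (ΔQ/ΔP)(P̄/Q̄) = (271/-14.32)(77.16/807.5).

-1.808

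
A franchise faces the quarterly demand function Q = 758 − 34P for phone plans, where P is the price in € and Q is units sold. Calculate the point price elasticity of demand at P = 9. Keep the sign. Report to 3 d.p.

-0.677

At P = 9, Q = 452.
dQ/dP = −34.
ε = (dQ/dP)(P/Q) = (-34)(9/452).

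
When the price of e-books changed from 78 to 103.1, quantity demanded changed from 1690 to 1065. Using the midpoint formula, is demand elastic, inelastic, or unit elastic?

Arc ε ≈ -1.637.
|ε| = 1.64 > 1.

elastic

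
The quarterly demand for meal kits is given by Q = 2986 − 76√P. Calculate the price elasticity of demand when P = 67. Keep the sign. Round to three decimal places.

At P = 67, Q = 2363.913.
dQ/dP = −76/(2√P) = -4.642.
ε = (dQ/dP)(P/Q) = (-4.642)(67/2363.913).
|ε| < 1, so demand is inelastic at this price.

-0.132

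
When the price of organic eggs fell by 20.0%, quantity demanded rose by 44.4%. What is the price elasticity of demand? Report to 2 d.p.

-2.22

ε = %ΔQ / %ΔP = (44.4)/(-20.0) = -2.220.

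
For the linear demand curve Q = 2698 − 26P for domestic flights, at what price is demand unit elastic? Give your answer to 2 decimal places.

For linear demand Q = a − bP, ε = −bP/(a − bP). |ε| = 1 when bP = a − bP, i.e. P = a/(2b).
P = 2698/(2·26) = 2698/52 = 51.8846.

51.88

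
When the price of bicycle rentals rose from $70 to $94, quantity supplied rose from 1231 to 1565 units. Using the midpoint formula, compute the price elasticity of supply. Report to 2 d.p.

0.82

ΔQ = 1565 − 1231 = 334; ΔP = 94 − 70 = 24.
Midpoints: P̄ = 82.00, Q̄ = 1398.0.
ε_s = (ΔQ/ΔP)(P̄/Q̄) = (334/24)(82.00/1398.0).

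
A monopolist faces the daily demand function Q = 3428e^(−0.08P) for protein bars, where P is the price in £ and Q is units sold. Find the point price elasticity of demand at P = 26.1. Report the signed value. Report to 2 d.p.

-2.09

At P = 26.1, Q = 424.848.
dQ/dP = −0.08·3428e^(−0.08P) = −0.08Q = -33.988.
ε = (dQ/dP)(P/Q) = (-33.988)(26.1/424.848).
|ε| > 1, so demand is elastic at this price.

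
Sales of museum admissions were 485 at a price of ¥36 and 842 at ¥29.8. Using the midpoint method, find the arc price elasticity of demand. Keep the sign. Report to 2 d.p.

-2.86

ΔQ = 842 − 485 = 357; ΔP = 29.8 − 36 = -6.2.
Midpoints: P̄ = 32.90, Q̄ = 663.5.
ε = (ΔQ/ΔP)(P̄/Q̄) = (357/-6.2)(32.90/663.5).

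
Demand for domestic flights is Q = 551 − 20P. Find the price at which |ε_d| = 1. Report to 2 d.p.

13.78

For linear demand Q = a − bP, ε = −bP/(a − bP). |ε| = 1 when bP = a − bP, i.e. P = a/(2b).
P = 551/(2·20) = 551/40 = 13.7750.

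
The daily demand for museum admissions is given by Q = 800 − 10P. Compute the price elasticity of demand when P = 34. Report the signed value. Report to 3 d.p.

At P = 34, Q = 460.
dQ/dP = −10.
ε = (dQ/dP)(P/Q) = (-10)(34/460).

-0.739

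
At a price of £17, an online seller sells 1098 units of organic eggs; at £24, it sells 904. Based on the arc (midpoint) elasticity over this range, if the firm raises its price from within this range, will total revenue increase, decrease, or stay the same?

increase

Arc ε = (-194/7)(20.50/1001.0) ≈ -0.568.
|ε| = 0.57 < 1, so demand is inelastic. A price rise therefore raises total revenue.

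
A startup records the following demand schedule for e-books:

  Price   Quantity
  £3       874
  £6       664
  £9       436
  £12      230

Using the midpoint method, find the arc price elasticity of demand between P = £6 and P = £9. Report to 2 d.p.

At P = 6, Q = 664; at P = 9, Q = 436.
ΔQ = -228, ΔP = 3. Midpoints: P̄ = 7.50, Q̄ = 550.0.
ε = (ΔQ/ΔP)(P̄/Q̄) = (-228/3)(7.50/550.0).

-1.04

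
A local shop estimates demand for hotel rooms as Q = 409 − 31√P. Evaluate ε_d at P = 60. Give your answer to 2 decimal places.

At P = 60, Q = 168.875.
dQ/dP = −31/(2√P) = -2.001.
ε = (dQ/dP)(P/Q) = (-2.001)(60/168.875).

-0.71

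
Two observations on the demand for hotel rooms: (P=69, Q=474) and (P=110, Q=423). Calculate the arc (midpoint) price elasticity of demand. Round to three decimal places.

-0.248

ΔQ = 423 − 474 = -51; ΔP = 110 − 69 = 41.
Midpoints: P̄ = 89.50, Q̄ = 448.5.
ε = (ΔQ/ΔP)(P̄/Q̄) = (-51/41)(89.50/448.5).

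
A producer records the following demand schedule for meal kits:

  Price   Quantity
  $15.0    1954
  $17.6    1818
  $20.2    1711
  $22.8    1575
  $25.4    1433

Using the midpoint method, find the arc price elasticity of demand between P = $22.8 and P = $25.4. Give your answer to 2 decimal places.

At P = 22.8, Q = 1575; at P = 25.4, Q = 1433.
ΔQ = -142, ΔP = 2.6. Midpoints: P̄ = 24.10, Q̄ = 1504.0.
ε = (ΔQ/ΔP)(P̄/Q̄) = (-142/2.6)(24.10/1504.0).

-0.88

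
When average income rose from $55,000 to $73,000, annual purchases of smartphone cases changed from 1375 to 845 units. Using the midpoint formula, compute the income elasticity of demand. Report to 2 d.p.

ΔQ = -530, ΔI = 18000. Midpoints: Ī = 64,000, Q̄ = 1110.0.
ε_I = (ΔQ/ΔI)(Ī/Q̄) = (-530/18000)(64000/1110.0).
ε_I < 0, so the good is inferior.

-1.70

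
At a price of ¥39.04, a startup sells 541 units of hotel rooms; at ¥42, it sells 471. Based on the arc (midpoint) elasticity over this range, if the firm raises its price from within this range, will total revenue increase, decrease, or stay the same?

decrease

Arc ε = (-70/2.96)(40.52/506.0) ≈ -1.894.
|ε| = 1.89 > 1, so demand is elastic. A price rise therefore reduces total revenue.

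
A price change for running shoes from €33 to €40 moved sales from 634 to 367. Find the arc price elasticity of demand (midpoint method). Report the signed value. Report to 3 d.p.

ΔQ = 367 − 634 = -267; ΔP = 40 − 33 = 7.
Midpoints: P̄ = 36.50, Q̄ = 500.5.
ε = (ΔQ/ΔP)(P̄/Q̄) = (-267/7)(36.50/500.5).

-2.782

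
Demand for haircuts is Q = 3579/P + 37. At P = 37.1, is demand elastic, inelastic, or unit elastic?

Q = 133.469, dQ/dP = -2.600.
ε = (dQ/dP)(P/Q) ≈ -0.723.
|ε| = 0.72 < 1.

inelastic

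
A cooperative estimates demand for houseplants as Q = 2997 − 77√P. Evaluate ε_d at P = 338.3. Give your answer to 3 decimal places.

-0.448

At P = 338.3, Q = 1580.744.
dQ/dP = −77/(2√P) = -2.093.
ε = (dQ/dP)(P/Q) = (-2.093)(338.3/1580.744).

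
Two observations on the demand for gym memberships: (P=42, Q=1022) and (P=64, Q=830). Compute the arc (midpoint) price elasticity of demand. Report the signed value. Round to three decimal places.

-0.500

ΔQ = 830 − 1022 = -192; ΔP = 64 − 42 = 22.
Midpoints: P̄ = 53.00, Q̄ = 926.0.
ε = (ΔQ/ΔP)(P̄/Q̄) = (-192/22)(53.00/926.0).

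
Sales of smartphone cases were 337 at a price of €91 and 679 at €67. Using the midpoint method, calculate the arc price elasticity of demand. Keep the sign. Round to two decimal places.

ΔQ = 679 − 337 = 342; ΔP = 67 − 91 = -24.
Midpoints: P̄ = 79.00, Q̄ = 508.0.
ε = (ΔQ/ΔP)(P̄/Q̄) = (342/-24)(79.00/508.0).

-2.22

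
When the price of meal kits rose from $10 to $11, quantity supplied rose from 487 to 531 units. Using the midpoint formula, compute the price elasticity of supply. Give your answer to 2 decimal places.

ΔQ = 531 − 487 = 44; ΔP = 11 − 10 = 1.
Midpoints: P̄ = 10.50, Q̄ = 509.0.
ε_s = (ΔQ/ΔP)(P̄/Q̄) = (44/1)(10.50/509.0).

0.91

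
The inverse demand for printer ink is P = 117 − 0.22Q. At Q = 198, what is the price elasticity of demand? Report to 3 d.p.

At Q = 198, P = 117 − 0.22(198) = 73.44.
dP/dQ = −0.22, so dQ/dP = 1/(−0.22) = -4.545.
ε = (dQ/dP)(P/Q) = (-4.545)(73.44/198).

-1.686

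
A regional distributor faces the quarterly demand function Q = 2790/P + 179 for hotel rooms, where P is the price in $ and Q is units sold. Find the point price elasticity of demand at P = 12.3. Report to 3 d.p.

-0.559

At P = 12.3, Q = 405.829.
dQ/dP = −2790/P² = -18.441.
ε = (dQ/dP)(P/Q) = (-18.441)(12.3/405.829).
|ε| < 1, so demand is inelastic at this price.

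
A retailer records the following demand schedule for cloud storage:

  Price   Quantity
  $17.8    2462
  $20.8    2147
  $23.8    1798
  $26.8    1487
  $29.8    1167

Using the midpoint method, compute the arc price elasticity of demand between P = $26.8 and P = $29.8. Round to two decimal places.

At P = 26.8, Q = 1487; at P = 29.8, Q = 1167.
ΔQ = -320, ΔP = 3.0. Midpoints: P̄ = 28.30, Q̄ = 1327.0.
ε = (ΔQ/ΔP)(P̄/Q̄) = (-320/3.0)(28.30/1327.0).

-2.27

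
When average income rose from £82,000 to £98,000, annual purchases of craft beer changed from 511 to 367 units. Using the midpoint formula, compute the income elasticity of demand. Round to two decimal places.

ΔQ = -144, ΔI = 16000. Midpoints: Ī = 90,000, Q̄ = 439.0.
ε_I = (ΔQ/ΔI)(Ī/Q̄) = (-144/16000)(90000/439.0).

-1.85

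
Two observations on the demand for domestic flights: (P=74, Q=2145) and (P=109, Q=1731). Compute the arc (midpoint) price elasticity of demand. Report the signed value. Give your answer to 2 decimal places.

-0.56

ΔQ = 1731 − 2145 = -414; ΔP = 109 − 74 = 35.
Midpoints: P̄ = 91.50, Q̄ = 1938.0.
ε = (ΔQ/ΔP)(P̄/Q̄) = (-414/35)(91.50/1938.0).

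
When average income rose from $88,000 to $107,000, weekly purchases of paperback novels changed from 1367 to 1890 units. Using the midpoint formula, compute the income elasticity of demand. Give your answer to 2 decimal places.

ΔQ = 523, ΔI = 19000. Midpoints: Ī = 97,500, Q̄ = 1628.5.
ε_I = (ΔQ/ΔI)(Ī/Q̄) = (523/19000)(97500/1628.5).

1.65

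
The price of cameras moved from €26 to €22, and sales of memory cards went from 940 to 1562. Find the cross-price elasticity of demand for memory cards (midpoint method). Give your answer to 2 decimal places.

ΔQ_x = 1562 − 940 = 622; ΔP_y = 22 − 26 = -4.
Midpoints: P̄_y = 24.00, Q̄_x = 1251.0.
ε_xy = (ΔQ_x/ΔP_y)(P̄_y/Q̄_x) = (622/-4)(24.00/1251.0).

-2.98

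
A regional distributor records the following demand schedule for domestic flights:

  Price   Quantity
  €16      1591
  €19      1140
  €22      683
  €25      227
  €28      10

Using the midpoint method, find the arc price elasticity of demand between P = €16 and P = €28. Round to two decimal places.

At P = 16, Q = 1591; at P = 28, Q = 10.
ΔQ = -1581, ΔP = 12. Midpoints: P̄ = 22.00, Q̄ = 800.5.
ε = (ΔQ/ΔP)(P̄/Q̄) = (-1581/12)(22.00/800.5).

-3.62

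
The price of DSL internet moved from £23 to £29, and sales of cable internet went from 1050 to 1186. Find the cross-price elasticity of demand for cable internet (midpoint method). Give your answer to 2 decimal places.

ΔQ_x = 1186 − 1050 = 136; ΔP_y = 29 − 23 = 6.
Midpoints: P̄_y = 26.00, Q̄_x = 1118.0.
ε_xy = (ΔQ_x/ΔP_y)(P̄_y/Q̄_x) = (136/6)(26.00/1118.0).
ε_xy > 0, so the goods are substitutes.

0.53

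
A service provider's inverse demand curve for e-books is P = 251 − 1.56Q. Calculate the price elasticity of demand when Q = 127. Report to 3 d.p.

-0.267

At Q = 127, P = 251 − 1.56(127) = 52.88.
dP/dQ = −1.56, so dQ/dP = 1/(−1.56) = -0.641.
ε = (dQ/dP)(P/Q) = (-0.641)(52.88/127).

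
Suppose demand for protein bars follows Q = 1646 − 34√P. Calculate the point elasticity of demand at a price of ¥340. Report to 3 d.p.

At P = 340, Q = 1019.071.
dQ/dP = −34/(2√P) = -0.922.
ε = (dQ/dP)(P/Q) = (-0.922)(340/1019.071).

-0.308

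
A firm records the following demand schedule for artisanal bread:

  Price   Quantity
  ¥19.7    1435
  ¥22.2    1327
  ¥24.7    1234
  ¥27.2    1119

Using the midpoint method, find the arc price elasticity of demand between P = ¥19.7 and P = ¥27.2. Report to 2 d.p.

At P = 19.7, Q = 1435; at P = 27.2, Q = 1119.
ΔQ = -316, ΔP = 7.5. Midpoints: P̄ = 23.45, Q̄ = 1277.0.
ε = (ΔQ/ΔP)(P̄/Q̄) = (-316/7.5)(23.45/1277.0).

-0.77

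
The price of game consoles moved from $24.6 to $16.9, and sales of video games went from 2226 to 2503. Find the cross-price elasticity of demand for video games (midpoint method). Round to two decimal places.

-0.32

ΔQ_x = 2503 − 2226 = 277; ΔP_y = 16.9 − 24.6 = -7.7.
Midpoints: P̄_y = 20.75, Q̄_x = 2364.5.
ε_xy = (ΔQ_x/ΔP_y)(P̄_y/Q̄_x) = (277/-7.7)(20.75/2364.5).
ε_xy < 0, so the goods are complements.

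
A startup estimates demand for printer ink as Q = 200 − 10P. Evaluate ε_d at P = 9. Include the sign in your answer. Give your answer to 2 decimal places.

At P = 9, Q = 110.
dQ/dP = −10.
ε = (dQ/dP)(P/Q) = (-10)(9/110).

-0.82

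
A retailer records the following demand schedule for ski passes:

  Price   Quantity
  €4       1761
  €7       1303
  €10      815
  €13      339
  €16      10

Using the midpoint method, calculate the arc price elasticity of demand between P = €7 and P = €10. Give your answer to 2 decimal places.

At P = 7, Q = 1303; at P = 10, Q = 815.
ΔQ = -488, ΔP = 3. Midpoints: P̄ = 8.50, Q̄ = 1059.0.
ε = (ΔQ/ΔP)(P̄/Q̄) = (-488/3)(8.50/1059.0).

-1.31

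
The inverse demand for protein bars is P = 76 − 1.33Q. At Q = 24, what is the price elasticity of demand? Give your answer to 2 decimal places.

-1.38

At Q = 24, P = 76 − 1.33(24) = 44.08.
dP/dQ = −1.33, so dQ/dP = 1/(−1.33) = -0.752.
ε = (dQ/dP)(P/Q) = (-0.752)(44.08/24).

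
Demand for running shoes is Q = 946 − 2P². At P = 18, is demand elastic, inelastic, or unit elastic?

elastic

Q = 298, dQ/dP = -72.
ε = (dQ/dP)(P/Q) ≈ -4.349.
|ε| = 4.35 > 1.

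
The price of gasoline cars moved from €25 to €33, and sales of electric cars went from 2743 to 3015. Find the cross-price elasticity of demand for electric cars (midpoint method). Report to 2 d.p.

0.34

ΔQ_x = 3015 − 2743 = 272; ΔP_y = 33 − 25 = 8.
Midpoints: P̄_y = 29.00, Q̄_x = 2879.0.
ε_xy = (ΔQ_x/ΔP_y)(P̄_y/Q̄_x) = (272/8)(29.00/2879.0).
ε_xy > 0, so the goods are substitutes.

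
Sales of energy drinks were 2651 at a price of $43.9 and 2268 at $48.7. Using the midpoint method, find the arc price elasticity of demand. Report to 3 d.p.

ΔQ = 2268 − 2651 = -383; ΔP = 48.7 − 43.9 = 4.8.
Midpoints: P̄ = 46.30, Q̄ = 2459.5.
ε = (ΔQ/ΔP)(P̄/Q̄) = (-383/4.8)(46.30/2459.5).

-1.502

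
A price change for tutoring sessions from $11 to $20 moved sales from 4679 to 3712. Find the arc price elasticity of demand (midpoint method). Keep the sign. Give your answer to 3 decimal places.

ΔQ = 3712 − 4679 = -967; ΔP = 20 − 11 = 9.
Midpoints: P̄ = 15.50, Q̄ = 4195.5.
ε = (ΔQ/ΔP)(P̄/Q̄) = (-967/9)(15.50/4195.5).

-0.397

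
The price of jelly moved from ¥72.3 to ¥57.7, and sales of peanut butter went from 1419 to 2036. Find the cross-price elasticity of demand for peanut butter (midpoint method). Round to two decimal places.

-1.59

ΔQ_x = 2036 − 1419 = 617; ΔP_y = 57.7 − 72.3 = -14.6.
Midpoints: P̄_y = 65.00, Q̄_x = 1727.5.
ε_xy = (ΔQ_x/ΔP_y)(P̄_y/Q̄_x) = (617/-14.6)(65.00/1727.5).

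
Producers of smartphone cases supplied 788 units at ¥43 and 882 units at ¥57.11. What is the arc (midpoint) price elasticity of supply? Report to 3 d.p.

ΔQ = 882 − 788 = 94; ΔP = 57.11 − 43 = 14.11.
Midpoints: P̄ = 50.05, Q̄ = 835.0.
ε_s = (ΔQ/ΔP)(P̄/Q̄) = (94/14.11)(50.05/835.0).

0.399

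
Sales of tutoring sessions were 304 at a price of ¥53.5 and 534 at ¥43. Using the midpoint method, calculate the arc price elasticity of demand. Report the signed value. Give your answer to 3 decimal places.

ΔQ = 534 − 304 = 230; ΔP = 43 − 53.5 = -10.5.
Midpoints: P̄ = 48.25, Q̄ = 419.0.
ε = (ΔQ/ΔP)(P̄/Q̄) = (230/-10.5)(48.25/419.0).

-2.522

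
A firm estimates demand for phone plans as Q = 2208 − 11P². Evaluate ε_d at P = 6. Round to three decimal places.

At P = 6, Q = 1812.
dQ/dP = −22P = -132.
ε = (dQ/dP)(P/Q) = (-132)(6/1812).

-0.437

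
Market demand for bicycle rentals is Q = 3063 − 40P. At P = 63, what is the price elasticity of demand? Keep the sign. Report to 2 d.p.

At P = 63, Q = 543.
dQ/dP = −40.
ε = (dQ/dP)(P/Q) = (-40)(63/543).

-4.64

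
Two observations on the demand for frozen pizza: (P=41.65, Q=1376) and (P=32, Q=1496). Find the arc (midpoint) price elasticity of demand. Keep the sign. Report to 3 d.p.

-0.319

ΔQ = 1496 − 1376 = 120; ΔP = 32 − 41.65 = -9.65.
Midpoints: P̄ = 36.83, Q̄ = 1436.0.
ε = (ΔQ/ΔP)(P̄/Q̄) = (120/-9.65)(36.83/1436.0).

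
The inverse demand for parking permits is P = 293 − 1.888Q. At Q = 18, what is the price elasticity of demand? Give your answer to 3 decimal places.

-7.622

At Q = 18, P = 293 − 1.888(18) = 259.02.
dP/dQ = −1.888, so dQ/dP = 1/(−1.888) = -0.530.
ε = (dQ/dP)(P/Q) = (-0.530)(259.02/18).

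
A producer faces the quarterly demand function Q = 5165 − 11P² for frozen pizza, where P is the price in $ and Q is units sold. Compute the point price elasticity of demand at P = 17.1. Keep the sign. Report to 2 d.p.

-3.30

At P = 17.1, Q = 1948.490.
dQ/dP = −22P = -376.200.
ε = (dQ/dP)(P/Q) = (-376.200)(17.1/1948.490).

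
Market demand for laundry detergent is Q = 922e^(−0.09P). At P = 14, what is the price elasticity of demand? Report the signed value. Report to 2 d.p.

At P = 14, Q = 261.529.
dQ/dP = −0.09·922e^(−0.09P) = −0.09Q = -23.538.
ε = (dQ/dP)(P/Q) = (-23.538)(14/261.529).
|ε| > 1, so demand is elastic at this price.

-1.26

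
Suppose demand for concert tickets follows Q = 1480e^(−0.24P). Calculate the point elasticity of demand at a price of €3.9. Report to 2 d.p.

At P = 3.9, Q = 580.446.
dQ/dP = −0.24·1480e^(−0.24P) = −0.24Q = -139.307.
ε = (dQ/dP)(P/Q) = (-139.307)(3.9/580.446).

-0.94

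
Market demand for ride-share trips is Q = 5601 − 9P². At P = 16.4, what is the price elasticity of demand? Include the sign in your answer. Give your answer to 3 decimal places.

At P = 16.4, Q = 3180.360.
dQ/dP = −18P = -295.200.
ε = (dQ/dP)(P/Q) = (-295.200)(16.4/3180.360).

-1.522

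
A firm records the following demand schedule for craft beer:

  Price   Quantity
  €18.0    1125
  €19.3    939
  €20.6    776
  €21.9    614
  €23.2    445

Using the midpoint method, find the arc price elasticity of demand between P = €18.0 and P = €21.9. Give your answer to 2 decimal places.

At P = 18.0, Q = 1125; at P = 21.9, Q = 614.
ΔQ = -511, ΔP = 3.9. Midpoints: P̄ = 19.95, Q̄ = 869.5.
ε = (ΔQ/ΔP)(P̄/Q̄) = (-511/3.9)(19.95/869.5).

-3.01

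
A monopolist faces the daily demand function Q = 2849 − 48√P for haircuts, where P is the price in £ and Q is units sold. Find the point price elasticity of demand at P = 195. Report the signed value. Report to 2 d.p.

-0.15

At P = 195, Q = 2178.716.
dQ/dP = −48/(2√P) = -1.719.
ε = (dQ/dP)(P/Q) = (-1.719)(195/2178.716).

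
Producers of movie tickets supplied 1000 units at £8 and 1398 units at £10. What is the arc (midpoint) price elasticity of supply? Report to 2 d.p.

ΔQ = 1398 − 1000 = 398; ΔP = 10 − 8 = 2.
Midpoints: P̄ = 9.00, Q̄ = 1199.0.
ε_s = (ΔQ/ΔP)(P̄/Q̄) = (398/2)(9.00/1199.0).

1.49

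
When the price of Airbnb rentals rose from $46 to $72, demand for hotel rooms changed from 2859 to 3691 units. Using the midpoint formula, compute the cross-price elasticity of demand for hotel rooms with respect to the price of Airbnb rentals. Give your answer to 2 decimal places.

ΔQ_x = 3691 − 2859 = 832; ΔP_y = 72 − 46 = 26.
Midpoints: P̄_y = 59.00, Q̄_x = 3275.0.
ε_xy = (ΔQ_x/ΔP_y)(P̄_y/Q̄_x) = (832/26)(59.00/3275.0).

0.58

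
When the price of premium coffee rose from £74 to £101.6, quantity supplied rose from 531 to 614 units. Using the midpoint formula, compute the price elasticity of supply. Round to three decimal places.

ΔQ = 614 − 531 = 83; ΔP = 101.6 − 74 = 27.6.
Midpoints: P̄ = 87.80, Q̄ = 572.5.
ε_s = (ΔQ/ΔP)(P̄/Q̄) = (83/27.6)(87.80/572.5).

0.461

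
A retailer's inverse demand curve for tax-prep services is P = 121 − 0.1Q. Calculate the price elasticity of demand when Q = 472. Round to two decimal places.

-1.56

At Q = 472, P = 121 − 0.1(472) = 73.80.
dP/dQ = −0.1, so dQ/dP = 1/(−0.1) = -10.000.
ε = (dQ/dP)(P/Q) = (-10.000)(73.80/472).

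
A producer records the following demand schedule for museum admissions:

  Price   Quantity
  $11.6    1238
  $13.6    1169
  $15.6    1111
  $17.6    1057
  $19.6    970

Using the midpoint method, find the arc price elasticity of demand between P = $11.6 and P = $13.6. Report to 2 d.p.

-0.36

At P = 11.6, Q = 1238; at P = 13.6, Q = 1169.
ΔQ = -69, ΔP = 2.0. Midpoints: P̄ = 12.60, Q̄ = 1203.5.
ε = (ΔQ/ΔP)(P̄/Q̄) = (-69/2.0)(12.60/1203.5).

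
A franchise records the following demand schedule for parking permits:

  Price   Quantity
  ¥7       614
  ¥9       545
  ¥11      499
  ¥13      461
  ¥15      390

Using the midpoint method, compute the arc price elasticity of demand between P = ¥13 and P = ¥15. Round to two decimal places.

At P = 13, Q = 461; at P = 15, Q = 390.
ΔQ = -71, ΔP = 2. Midpoints: P̄ = 14.00, Q̄ = 425.5.
ε = (ΔQ/ΔP)(P̄/Q̄) = (-71/2)(14.00/425.5).

-1.17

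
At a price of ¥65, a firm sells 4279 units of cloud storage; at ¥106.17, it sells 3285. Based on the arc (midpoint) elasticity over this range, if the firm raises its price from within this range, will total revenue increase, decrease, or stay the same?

increase

Arc ε = (-994/41.17)(85.59/3782.0) ≈ -0.546.
|ε| = 0.55 < 1, so demand is inelastic. A price rise therefore raises total revenue.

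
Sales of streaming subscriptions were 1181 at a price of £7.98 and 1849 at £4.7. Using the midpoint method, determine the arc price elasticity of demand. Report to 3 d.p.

-0.852

ΔQ = 1849 − 1181 = 668; ΔP = 4.7 − 7.98 = -3.28.
Midpoints: P̄ = 6.34, Q̄ = 1515.0.
ε = (ΔQ/ΔP)(P̄/Q̄) = (668/-3.28)(6.34/1515.0).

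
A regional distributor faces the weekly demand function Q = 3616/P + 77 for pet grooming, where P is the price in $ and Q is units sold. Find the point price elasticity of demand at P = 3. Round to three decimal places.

At P = 3, Q = 1282.333.
dQ/dP = −3616/P² = -401.778.
ε = (dQ/dP)(P/Q) = (-401.778)(3/1282.333).

-0.940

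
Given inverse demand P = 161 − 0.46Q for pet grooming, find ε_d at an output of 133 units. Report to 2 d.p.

At Q = 133, P = 161 − 0.46(133) = 99.82.
dP/dQ = −0.46, so dQ/dP = 1/(−0.46) = -2.174.
ε = (dQ/dP)(P/Q) = (-2.174)(99.82/133).

-1.63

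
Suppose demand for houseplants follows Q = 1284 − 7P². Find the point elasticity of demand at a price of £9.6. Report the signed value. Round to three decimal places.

At P = 9.6, Q = 638.880.
dQ/dP = −14P = -134.400.
ε = (dQ/dP)(P/Q) = (-134.400)(9.6/638.880).

-2.020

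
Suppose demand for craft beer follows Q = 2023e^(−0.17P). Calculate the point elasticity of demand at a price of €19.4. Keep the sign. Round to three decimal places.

-3.298

At P = 19.4, Q = 74.764.
dQ/dP = −0.17·2023e^(−0.17P) = −0.17Q = -12.710.
ε = (dQ/dP)(P/Q) = (-12.710)(19.4/74.764).
|ε| > 1, so demand is elastic at this price.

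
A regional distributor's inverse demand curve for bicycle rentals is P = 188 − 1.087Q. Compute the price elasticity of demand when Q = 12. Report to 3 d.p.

At Q = 12, P = 188 − 1.087(12) = 174.96.
dP/dQ = −1.087, so dQ/dP = 1/(−1.087) = -0.920.
ε = (dQ/dP)(P/Q) = (-0.920)(174.96/12).

-13.413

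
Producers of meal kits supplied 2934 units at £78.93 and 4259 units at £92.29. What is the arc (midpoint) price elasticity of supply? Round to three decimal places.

2.361

ΔQ = 4259 − 2934 = 1325; ΔP = 92.29 − 78.93 = 13.36.
Midpoints: P̄ = 85.61, Q̄ = 3596.5.
ε_s = (ΔQ/ΔP)(P̄/Q̄) = (1325/13.36)(85.61/3596.5).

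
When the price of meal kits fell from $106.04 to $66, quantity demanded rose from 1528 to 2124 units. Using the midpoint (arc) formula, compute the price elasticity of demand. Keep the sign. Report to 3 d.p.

-0.701

ΔQ = 2124 − 1528 = 596; ΔP = 66 − 106.04 = -40.04.
Midpoints: P̄ = 86.02, Q̄ = 1826.0.
ε = (ΔQ/ΔP)(P̄/Q̄) = (596/-40.04)(86.02/1826.0).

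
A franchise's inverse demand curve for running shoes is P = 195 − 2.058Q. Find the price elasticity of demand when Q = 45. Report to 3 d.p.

At Q = 45, P = 195 − 2.058(45) = 102.39.
dP/dQ = −2.058, so dQ/dP = 1/(−2.058) = -0.486.
ε = (dQ/dP)(P/Q) = (-0.486)(102.39/45).

-1.106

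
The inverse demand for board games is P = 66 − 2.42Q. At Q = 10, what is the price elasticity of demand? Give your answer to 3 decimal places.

-1.727

At Q = 10, P = 66 − 2.42(10) = 41.80.
dP/dQ = −2.42, so dQ/dP = 1/(−2.42) = -0.413.
ε = (dQ/dP)(P/Q) = (-0.413)(41.80/10).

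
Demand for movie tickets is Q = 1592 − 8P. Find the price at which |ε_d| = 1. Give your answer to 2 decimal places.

99.50

For linear demand Q = a − bP, ε = −bP/(a − bP). |ε| = 1 when bP = a − bP, i.e. P = a/(2b).
P = 1592/(2·8) = 1592/16 = 99.5000.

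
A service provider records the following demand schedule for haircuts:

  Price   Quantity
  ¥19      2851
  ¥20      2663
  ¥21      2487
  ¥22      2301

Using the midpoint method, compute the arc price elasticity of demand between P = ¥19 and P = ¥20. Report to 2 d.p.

-1.33

At P = 19, Q = 2851; at P = 20, Q = 2663.
ΔQ = -188, ΔP = 1. Midpoints: P̄ = 19.50, Q̄ = 2757.0.
ε = (ΔQ/ΔP)(P̄/Q̄) = (-188/1)(19.50/2757.0).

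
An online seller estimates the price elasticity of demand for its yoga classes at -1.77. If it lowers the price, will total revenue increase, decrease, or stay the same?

increase

|ε| = 1.77 > 1, so demand is elastic. A price cut therefore raises total revenue.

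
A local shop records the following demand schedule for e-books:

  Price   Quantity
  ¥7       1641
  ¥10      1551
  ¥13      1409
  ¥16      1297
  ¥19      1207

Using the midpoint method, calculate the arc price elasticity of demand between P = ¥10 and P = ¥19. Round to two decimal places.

-0.40

At P = 10, Q = 1551; at P = 19, Q = 1207.
ΔQ = -344, ΔP = 9. Midpoints: P̄ = 14.50, Q̄ = 1379.0.
ε = (ΔQ/ΔP)(P̄/Q̄) = (-344/9)(14.50/1379.0).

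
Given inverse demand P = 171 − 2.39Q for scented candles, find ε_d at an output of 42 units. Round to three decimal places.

-0.704

At Q = 42, P = 171 − 2.39(42) = 70.62.
dP/dQ = −2.39, so dQ/dP = 1/(−2.39) = -0.418.
ε = (dQ/dP)(P/Q) = (-0.418)(70.62/42).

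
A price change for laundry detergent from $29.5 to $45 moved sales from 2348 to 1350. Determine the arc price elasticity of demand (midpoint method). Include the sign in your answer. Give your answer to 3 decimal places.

-1.297

ΔQ = 1350 − 2348 = -998; ΔP = 45 − 29.5 = 15.5.
Midpoints: P̄ = 37.25, Q̄ = 1849.0.
ε = (ΔQ/ΔP)(P̄/Q̄) = (-998/15.5)(37.25/1849.0).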